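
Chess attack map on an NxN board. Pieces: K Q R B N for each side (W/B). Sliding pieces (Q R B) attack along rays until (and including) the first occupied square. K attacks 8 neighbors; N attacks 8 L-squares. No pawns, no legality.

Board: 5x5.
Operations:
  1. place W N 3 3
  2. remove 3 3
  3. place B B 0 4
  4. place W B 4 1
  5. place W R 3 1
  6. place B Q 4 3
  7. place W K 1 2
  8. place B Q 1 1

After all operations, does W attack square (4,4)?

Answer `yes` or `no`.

Answer: no

Derivation:
Op 1: place WN@(3,3)
Op 2: remove (3,3)
Op 3: place BB@(0,4)
Op 4: place WB@(4,1)
Op 5: place WR@(3,1)
Op 6: place BQ@(4,3)
Op 7: place WK@(1,2)
Op 8: place BQ@(1,1)
Per-piece attacks for W:
  WK@(1,2): attacks (1,3) (1,1) (2,2) (0,2) (2,3) (2,1) (0,3) (0,1)
  WR@(3,1): attacks (3,2) (3,3) (3,4) (3,0) (4,1) (2,1) (1,1) [ray(1,0) blocked at (4,1); ray(-1,0) blocked at (1,1)]
  WB@(4,1): attacks (3,2) (2,3) (1,4) (3,0)
W attacks (4,4): no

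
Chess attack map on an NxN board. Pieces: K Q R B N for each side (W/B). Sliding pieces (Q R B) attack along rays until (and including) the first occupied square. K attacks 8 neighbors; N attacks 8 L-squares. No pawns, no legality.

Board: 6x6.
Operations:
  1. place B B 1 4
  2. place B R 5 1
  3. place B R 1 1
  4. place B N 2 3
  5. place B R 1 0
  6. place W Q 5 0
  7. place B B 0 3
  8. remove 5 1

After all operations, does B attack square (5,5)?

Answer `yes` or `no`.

Op 1: place BB@(1,4)
Op 2: place BR@(5,1)
Op 3: place BR@(1,1)
Op 4: place BN@(2,3)
Op 5: place BR@(1,0)
Op 6: place WQ@(5,0)
Op 7: place BB@(0,3)
Op 8: remove (5,1)
Per-piece attacks for B:
  BB@(0,3): attacks (1,4) (1,2) (2,1) (3,0) [ray(1,1) blocked at (1,4)]
  BR@(1,0): attacks (1,1) (2,0) (3,0) (4,0) (5,0) (0,0) [ray(0,1) blocked at (1,1); ray(1,0) blocked at (5,0)]
  BR@(1,1): attacks (1,2) (1,3) (1,4) (1,0) (2,1) (3,1) (4,1) (5,1) (0,1) [ray(0,1) blocked at (1,4); ray(0,-1) blocked at (1,0)]
  BB@(1,4): attacks (2,5) (2,3) (0,5) (0,3) [ray(1,-1) blocked at (2,3); ray(-1,-1) blocked at (0,3)]
  BN@(2,3): attacks (3,5) (4,4) (1,5) (0,4) (3,1) (4,2) (1,1) (0,2)
B attacks (5,5): no

Answer: no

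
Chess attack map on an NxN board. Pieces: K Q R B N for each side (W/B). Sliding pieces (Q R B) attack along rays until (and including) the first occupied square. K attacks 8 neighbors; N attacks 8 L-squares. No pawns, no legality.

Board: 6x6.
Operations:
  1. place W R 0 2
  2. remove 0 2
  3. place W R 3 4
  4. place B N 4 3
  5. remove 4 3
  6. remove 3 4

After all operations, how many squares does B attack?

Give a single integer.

Op 1: place WR@(0,2)
Op 2: remove (0,2)
Op 3: place WR@(3,4)
Op 4: place BN@(4,3)
Op 5: remove (4,3)
Op 6: remove (3,4)
Per-piece attacks for B:
Union (0 distinct): (none)

Answer: 0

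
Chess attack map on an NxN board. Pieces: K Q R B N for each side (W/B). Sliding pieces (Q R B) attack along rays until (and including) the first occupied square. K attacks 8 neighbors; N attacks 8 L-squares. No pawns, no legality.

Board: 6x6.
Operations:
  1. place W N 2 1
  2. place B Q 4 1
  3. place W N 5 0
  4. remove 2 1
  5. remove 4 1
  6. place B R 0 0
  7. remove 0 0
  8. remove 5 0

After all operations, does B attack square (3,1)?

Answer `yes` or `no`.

Op 1: place WN@(2,1)
Op 2: place BQ@(4,1)
Op 3: place WN@(5,0)
Op 4: remove (2,1)
Op 5: remove (4,1)
Op 6: place BR@(0,0)
Op 7: remove (0,0)
Op 8: remove (5,0)
Per-piece attacks for B:
B attacks (3,1): no

Answer: no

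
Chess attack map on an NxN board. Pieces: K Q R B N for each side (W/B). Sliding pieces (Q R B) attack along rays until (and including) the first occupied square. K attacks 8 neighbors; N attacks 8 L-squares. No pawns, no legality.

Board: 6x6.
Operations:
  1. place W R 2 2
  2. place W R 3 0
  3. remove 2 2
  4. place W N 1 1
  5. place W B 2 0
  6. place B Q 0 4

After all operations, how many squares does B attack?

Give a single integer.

Answer: 15

Derivation:
Op 1: place WR@(2,2)
Op 2: place WR@(3,0)
Op 3: remove (2,2)
Op 4: place WN@(1,1)
Op 5: place WB@(2,0)
Op 6: place BQ@(0,4)
Per-piece attacks for B:
  BQ@(0,4): attacks (0,5) (0,3) (0,2) (0,1) (0,0) (1,4) (2,4) (3,4) (4,4) (5,4) (1,5) (1,3) (2,2) (3,1) (4,0)
Union (15 distinct): (0,0) (0,1) (0,2) (0,3) (0,5) (1,3) (1,4) (1,5) (2,2) (2,4) (3,1) (3,4) (4,0) (4,4) (5,4)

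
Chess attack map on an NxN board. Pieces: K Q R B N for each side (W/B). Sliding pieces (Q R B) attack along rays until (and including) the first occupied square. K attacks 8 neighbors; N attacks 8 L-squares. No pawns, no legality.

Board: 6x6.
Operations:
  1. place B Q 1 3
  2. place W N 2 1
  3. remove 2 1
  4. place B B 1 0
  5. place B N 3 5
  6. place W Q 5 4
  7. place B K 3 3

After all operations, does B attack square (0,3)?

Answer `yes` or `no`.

Answer: yes

Derivation:
Op 1: place BQ@(1,3)
Op 2: place WN@(2,1)
Op 3: remove (2,1)
Op 4: place BB@(1,0)
Op 5: place BN@(3,5)
Op 6: place WQ@(5,4)
Op 7: place BK@(3,3)
Per-piece attacks for B:
  BB@(1,0): attacks (2,1) (3,2) (4,3) (5,4) (0,1) [ray(1,1) blocked at (5,4)]
  BQ@(1,3): attacks (1,4) (1,5) (1,2) (1,1) (1,0) (2,3) (3,3) (0,3) (2,4) (3,5) (2,2) (3,1) (4,0) (0,4) (0,2) [ray(0,-1) blocked at (1,0); ray(1,0) blocked at (3,3); ray(1,1) blocked at (3,5)]
  BK@(3,3): attacks (3,4) (3,2) (4,3) (2,3) (4,4) (4,2) (2,4) (2,2)
  BN@(3,5): attacks (4,3) (5,4) (2,3) (1,4)
B attacks (0,3): yes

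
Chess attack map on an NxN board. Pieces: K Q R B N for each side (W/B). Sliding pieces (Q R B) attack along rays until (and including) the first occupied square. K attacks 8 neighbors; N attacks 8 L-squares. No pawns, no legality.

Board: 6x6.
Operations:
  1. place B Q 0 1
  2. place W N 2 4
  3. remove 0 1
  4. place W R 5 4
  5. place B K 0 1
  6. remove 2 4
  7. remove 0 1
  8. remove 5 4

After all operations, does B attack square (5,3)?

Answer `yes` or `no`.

Answer: no

Derivation:
Op 1: place BQ@(0,1)
Op 2: place WN@(2,4)
Op 3: remove (0,1)
Op 4: place WR@(5,4)
Op 5: place BK@(0,1)
Op 6: remove (2,4)
Op 7: remove (0,1)
Op 8: remove (5,4)
Per-piece attacks for B:
B attacks (5,3): no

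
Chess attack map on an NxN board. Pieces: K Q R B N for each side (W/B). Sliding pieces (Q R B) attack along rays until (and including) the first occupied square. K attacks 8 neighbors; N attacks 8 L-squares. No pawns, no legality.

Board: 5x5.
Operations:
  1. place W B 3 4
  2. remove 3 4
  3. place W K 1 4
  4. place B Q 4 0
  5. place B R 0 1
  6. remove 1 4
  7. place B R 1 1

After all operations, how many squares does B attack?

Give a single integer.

Answer: 19

Derivation:
Op 1: place WB@(3,4)
Op 2: remove (3,4)
Op 3: place WK@(1,4)
Op 4: place BQ@(4,0)
Op 5: place BR@(0,1)
Op 6: remove (1,4)
Op 7: place BR@(1,1)
Per-piece attacks for B:
  BR@(0,1): attacks (0,2) (0,3) (0,4) (0,0) (1,1) [ray(1,0) blocked at (1,1)]
  BR@(1,1): attacks (1,2) (1,3) (1,4) (1,0) (2,1) (3,1) (4,1) (0,1) [ray(-1,0) blocked at (0,1)]
  BQ@(4,0): attacks (4,1) (4,2) (4,3) (4,4) (3,0) (2,0) (1,0) (0,0) (3,1) (2,2) (1,3) (0,4)
Union (19 distinct): (0,0) (0,1) (0,2) (0,3) (0,4) (1,0) (1,1) (1,2) (1,3) (1,4) (2,0) (2,1) (2,2) (3,0) (3,1) (4,1) (4,2) (4,3) (4,4)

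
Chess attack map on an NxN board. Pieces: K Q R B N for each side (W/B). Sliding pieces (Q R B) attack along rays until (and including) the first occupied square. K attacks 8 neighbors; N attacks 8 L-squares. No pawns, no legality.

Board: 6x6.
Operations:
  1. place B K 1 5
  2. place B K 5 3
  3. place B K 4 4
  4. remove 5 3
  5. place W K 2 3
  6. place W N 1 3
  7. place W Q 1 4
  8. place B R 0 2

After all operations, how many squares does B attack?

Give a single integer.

Answer: 21

Derivation:
Op 1: place BK@(1,5)
Op 2: place BK@(5,3)
Op 3: place BK@(4,4)
Op 4: remove (5,3)
Op 5: place WK@(2,3)
Op 6: place WN@(1,3)
Op 7: place WQ@(1,4)
Op 8: place BR@(0,2)
Per-piece attacks for B:
  BR@(0,2): attacks (0,3) (0,4) (0,5) (0,1) (0,0) (1,2) (2,2) (3,2) (4,2) (5,2)
  BK@(1,5): attacks (1,4) (2,5) (0,5) (2,4) (0,4)
  BK@(4,4): attacks (4,5) (4,3) (5,4) (3,4) (5,5) (5,3) (3,5) (3,3)
Union (21 distinct): (0,0) (0,1) (0,3) (0,4) (0,5) (1,2) (1,4) (2,2) (2,4) (2,5) (3,2) (3,3) (3,4) (3,5) (4,2) (4,3) (4,5) (5,2) (5,3) (5,4) (5,5)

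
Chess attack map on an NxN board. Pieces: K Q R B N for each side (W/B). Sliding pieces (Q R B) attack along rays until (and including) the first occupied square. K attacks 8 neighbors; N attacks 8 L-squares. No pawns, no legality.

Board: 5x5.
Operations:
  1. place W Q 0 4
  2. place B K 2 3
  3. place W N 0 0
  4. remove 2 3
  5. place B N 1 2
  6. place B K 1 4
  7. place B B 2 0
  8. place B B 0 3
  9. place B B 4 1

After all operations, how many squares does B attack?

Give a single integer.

Answer: 16

Derivation:
Op 1: place WQ@(0,4)
Op 2: place BK@(2,3)
Op 3: place WN@(0,0)
Op 4: remove (2,3)
Op 5: place BN@(1,2)
Op 6: place BK@(1,4)
Op 7: place BB@(2,0)
Op 8: place BB@(0,3)
Op 9: place BB@(4,1)
Per-piece attacks for B:
  BB@(0,3): attacks (1,4) (1,2) [ray(1,1) blocked at (1,4); ray(1,-1) blocked at (1,2)]
  BN@(1,2): attacks (2,4) (3,3) (0,4) (2,0) (3,1) (0,0)
  BK@(1,4): attacks (1,3) (2,4) (0,4) (2,3) (0,3)
  BB@(2,0): attacks (3,1) (4,2) (1,1) (0,2)
  BB@(4,1): attacks (3,2) (2,3) (1,4) (3,0) [ray(-1,1) blocked at (1,4)]
Union (16 distinct): (0,0) (0,2) (0,3) (0,4) (1,1) (1,2) (1,3) (1,4) (2,0) (2,3) (2,4) (3,0) (3,1) (3,2) (3,3) (4,2)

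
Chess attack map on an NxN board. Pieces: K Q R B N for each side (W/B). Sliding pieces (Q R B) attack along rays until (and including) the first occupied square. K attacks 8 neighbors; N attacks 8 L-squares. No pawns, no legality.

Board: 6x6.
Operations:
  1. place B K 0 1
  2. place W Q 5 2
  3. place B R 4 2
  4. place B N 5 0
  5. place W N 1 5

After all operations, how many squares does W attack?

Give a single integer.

Answer: 13

Derivation:
Op 1: place BK@(0,1)
Op 2: place WQ@(5,2)
Op 3: place BR@(4,2)
Op 4: place BN@(5,0)
Op 5: place WN@(1,5)
Per-piece attacks for W:
  WN@(1,5): attacks (2,3) (3,4) (0,3)
  WQ@(5,2): attacks (5,3) (5,4) (5,5) (5,1) (5,0) (4,2) (4,3) (3,4) (2,5) (4,1) (3,0) [ray(0,-1) blocked at (5,0); ray(-1,0) blocked at (4,2)]
Union (13 distinct): (0,3) (2,3) (2,5) (3,0) (3,4) (4,1) (4,2) (4,3) (5,0) (5,1) (5,3) (5,4) (5,5)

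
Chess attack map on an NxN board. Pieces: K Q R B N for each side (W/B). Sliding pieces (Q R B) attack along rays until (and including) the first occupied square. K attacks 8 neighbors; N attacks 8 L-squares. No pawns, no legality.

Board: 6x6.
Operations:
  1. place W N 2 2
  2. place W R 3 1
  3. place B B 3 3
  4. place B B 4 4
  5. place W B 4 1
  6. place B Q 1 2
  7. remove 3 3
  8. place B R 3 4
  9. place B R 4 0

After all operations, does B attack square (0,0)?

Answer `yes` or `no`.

Op 1: place WN@(2,2)
Op 2: place WR@(3,1)
Op 3: place BB@(3,3)
Op 4: place BB@(4,4)
Op 5: place WB@(4,1)
Op 6: place BQ@(1,2)
Op 7: remove (3,3)
Op 8: place BR@(3,4)
Op 9: place BR@(4,0)
Per-piece attacks for B:
  BQ@(1,2): attacks (1,3) (1,4) (1,5) (1,1) (1,0) (2,2) (0,2) (2,3) (3,4) (2,1) (3,0) (0,3) (0,1) [ray(1,0) blocked at (2,2); ray(1,1) blocked at (3,4)]
  BR@(3,4): attacks (3,5) (3,3) (3,2) (3,1) (4,4) (2,4) (1,4) (0,4) [ray(0,-1) blocked at (3,1); ray(1,0) blocked at (4,4)]
  BR@(4,0): attacks (4,1) (5,0) (3,0) (2,0) (1,0) (0,0) [ray(0,1) blocked at (4,1)]
  BB@(4,4): attacks (5,5) (5,3) (3,5) (3,3) (2,2) [ray(-1,-1) blocked at (2,2)]
B attacks (0,0): yes

Answer: yes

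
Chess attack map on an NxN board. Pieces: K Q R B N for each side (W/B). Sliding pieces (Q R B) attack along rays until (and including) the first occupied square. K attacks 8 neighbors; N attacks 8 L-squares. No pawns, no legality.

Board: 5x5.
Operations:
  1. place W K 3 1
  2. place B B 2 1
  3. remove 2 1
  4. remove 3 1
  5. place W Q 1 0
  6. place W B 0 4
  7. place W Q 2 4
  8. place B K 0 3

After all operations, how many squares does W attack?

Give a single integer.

Op 1: place WK@(3,1)
Op 2: place BB@(2,1)
Op 3: remove (2,1)
Op 4: remove (3,1)
Op 5: place WQ@(1,0)
Op 6: place WB@(0,4)
Op 7: place WQ@(2,4)
Op 8: place BK@(0,3)
Per-piece attacks for W:
  WB@(0,4): attacks (1,3) (2,2) (3,1) (4,0)
  WQ@(1,0): attacks (1,1) (1,2) (1,3) (1,4) (2,0) (3,0) (4,0) (0,0) (2,1) (3,2) (4,3) (0,1)
  WQ@(2,4): attacks (2,3) (2,2) (2,1) (2,0) (3,4) (4,4) (1,4) (0,4) (3,3) (4,2) (1,3) (0,2) [ray(-1,0) blocked at (0,4)]
Union (21 distinct): (0,0) (0,1) (0,2) (0,4) (1,1) (1,2) (1,3) (1,4) (2,0) (2,1) (2,2) (2,3) (3,0) (3,1) (3,2) (3,3) (3,4) (4,0) (4,2) (4,3) (4,4)

Answer: 21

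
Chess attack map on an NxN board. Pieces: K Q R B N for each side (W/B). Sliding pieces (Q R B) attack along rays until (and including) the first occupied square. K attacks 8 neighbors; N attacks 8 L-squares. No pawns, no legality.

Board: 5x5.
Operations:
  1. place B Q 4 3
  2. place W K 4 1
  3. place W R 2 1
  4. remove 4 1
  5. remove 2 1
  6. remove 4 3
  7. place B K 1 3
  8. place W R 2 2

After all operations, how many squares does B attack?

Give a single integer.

Answer: 8

Derivation:
Op 1: place BQ@(4,3)
Op 2: place WK@(4,1)
Op 3: place WR@(2,1)
Op 4: remove (4,1)
Op 5: remove (2,1)
Op 6: remove (4,3)
Op 7: place BK@(1,3)
Op 8: place WR@(2,2)
Per-piece attacks for B:
  BK@(1,3): attacks (1,4) (1,2) (2,3) (0,3) (2,4) (2,2) (0,4) (0,2)
Union (8 distinct): (0,2) (0,3) (0,4) (1,2) (1,4) (2,2) (2,3) (2,4)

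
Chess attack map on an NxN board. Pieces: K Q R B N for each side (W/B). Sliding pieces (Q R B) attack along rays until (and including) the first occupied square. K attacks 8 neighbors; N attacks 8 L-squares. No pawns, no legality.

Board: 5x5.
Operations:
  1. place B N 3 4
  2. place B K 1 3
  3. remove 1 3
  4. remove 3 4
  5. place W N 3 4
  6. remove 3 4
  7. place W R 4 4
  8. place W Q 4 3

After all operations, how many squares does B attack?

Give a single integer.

Answer: 0

Derivation:
Op 1: place BN@(3,4)
Op 2: place BK@(1,3)
Op 3: remove (1,3)
Op 4: remove (3,4)
Op 5: place WN@(3,4)
Op 6: remove (3,4)
Op 7: place WR@(4,4)
Op 8: place WQ@(4,3)
Per-piece attacks for B:
Union (0 distinct): (none)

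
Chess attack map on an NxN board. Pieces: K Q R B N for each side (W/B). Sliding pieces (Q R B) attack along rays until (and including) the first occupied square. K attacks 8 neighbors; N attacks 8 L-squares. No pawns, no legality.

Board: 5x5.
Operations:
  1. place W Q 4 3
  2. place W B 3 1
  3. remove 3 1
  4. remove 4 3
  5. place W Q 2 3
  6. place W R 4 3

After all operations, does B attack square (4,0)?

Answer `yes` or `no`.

Op 1: place WQ@(4,3)
Op 2: place WB@(3,1)
Op 3: remove (3,1)
Op 4: remove (4,3)
Op 5: place WQ@(2,3)
Op 6: place WR@(4,3)
Per-piece attacks for B:
B attacks (4,0): no

Answer: no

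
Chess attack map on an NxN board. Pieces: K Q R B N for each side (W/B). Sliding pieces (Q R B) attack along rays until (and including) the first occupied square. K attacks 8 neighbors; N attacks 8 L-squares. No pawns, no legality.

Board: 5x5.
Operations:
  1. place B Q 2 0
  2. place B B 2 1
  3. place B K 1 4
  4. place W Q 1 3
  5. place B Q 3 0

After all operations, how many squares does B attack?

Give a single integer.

Answer: 21

Derivation:
Op 1: place BQ@(2,0)
Op 2: place BB@(2,1)
Op 3: place BK@(1,4)
Op 4: place WQ@(1,3)
Op 5: place BQ@(3,0)
Per-piece attacks for B:
  BK@(1,4): attacks (1,3) (2,4) (0,4) (2,3) (0,3)
  BQ@(2,0): attacks (2,1) (3,0) (1,0) (0,0) (3,1) (4,2) (1,1) (0,2) [ray(0,1) blocked at (2,1); ray(1,0) blocked at (3,0)]
  BB@(2,1): attacks (3,2) (4,3) (3,0) (1,2) (0,3) (1,0) [ray(1,-1) blocked at (3,0)]
  BQ@(3,0): attacks (3,1) (3,2) (3,3) (3,4) (4,0) (2,0) (4,1) (2,1) [ray(-1,0) blocked at (2,0); ray(-1,1) blocked at (2,1)]
Union (21 distinct): (0,0) (0,2) (0,3) (0,4) (1,0) (1,1) (1,2) (1,3) (2,0) (2,1) (2,3) (2,4) (3,0) (3,1) (3,2) (3,3) (3,4) (4,0) (4,1) (4,2) (4,3)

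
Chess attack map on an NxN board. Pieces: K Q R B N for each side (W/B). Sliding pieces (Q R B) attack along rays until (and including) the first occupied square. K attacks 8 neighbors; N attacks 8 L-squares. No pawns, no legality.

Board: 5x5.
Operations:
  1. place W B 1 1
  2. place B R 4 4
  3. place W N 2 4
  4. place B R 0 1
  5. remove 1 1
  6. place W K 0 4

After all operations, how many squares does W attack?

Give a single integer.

Answer: 6

Derivation:
Op 1: place WB@(1,1)
Op 2: place BR@(4,4)
Op 3: place WN@(2,4)
Op 4: place BR@(0,1)
Op 5: remove (1,1)
Op 6: place WK@(0,4)
Per-piece attacks for W:
  WK@(0,4): attacks (0,3) (1,4) (1,3)
  WN@(2,4): attacks (3,2) (4,3) (1,2) (0,3)
Union (6 distinct): (0,3) (1,2) (1,3) (1,4) (3,2) (4,3)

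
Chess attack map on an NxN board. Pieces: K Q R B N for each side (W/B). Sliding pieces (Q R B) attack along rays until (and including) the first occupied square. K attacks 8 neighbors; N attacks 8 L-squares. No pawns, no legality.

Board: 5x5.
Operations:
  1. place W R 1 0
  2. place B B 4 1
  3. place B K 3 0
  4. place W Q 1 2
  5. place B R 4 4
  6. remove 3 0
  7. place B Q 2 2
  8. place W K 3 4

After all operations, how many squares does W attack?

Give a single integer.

Op 1: place WR@(1,0)
Op 2: place BB@(4,1)
Op 3: place BK@(3,0)
Op 4: place WQ@(1,2)
Op 5: place BR@(4,4)
Op 6: remove (3,0)
Op 7: place BQ@(2,2)
Op 8: place WK@(3,4)
Per-piece attacks for W:
  WR@(1,0): attacks (1,1) (1,2) (2,0) (3,0) (4,0) (0,0) [ray(0,1) blocked at (1,2)]
  WQ@(1,2): attacks (1,3) (1,4) (1,1) (1,0) (2,2) (0,2) (2,3) (3,4) (2,1) (3,0) (0,3) (0,1) [ray(0,-1) blocked at (1,0); ray(1,0) blocked at (2,2); ray(1,1) blocked at (3,4)]
  WK@(3,4): attacks (3,3) (4,4) (2,4) (4,3) (2,3)
Union (20 distinct): (0,0) (0,1) (0,2) (0,3) (1,0) (1,1) (1,2) (1,3) (1,4) (2,0) (2,1) (2,2) (2,3) (2,4) (3,0) (3,3) (3,4) (4,0) (4,3) (4,4)

Answer: 20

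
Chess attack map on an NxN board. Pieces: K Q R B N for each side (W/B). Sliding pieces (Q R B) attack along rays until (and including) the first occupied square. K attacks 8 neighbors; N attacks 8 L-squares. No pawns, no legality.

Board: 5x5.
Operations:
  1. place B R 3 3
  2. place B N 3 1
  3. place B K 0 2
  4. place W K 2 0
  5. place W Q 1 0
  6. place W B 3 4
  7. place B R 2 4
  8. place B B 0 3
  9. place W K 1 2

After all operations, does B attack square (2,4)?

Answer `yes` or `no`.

Op 1: place BR@(3,3)
Op 2: place BN@(3,1)
Op 3: place BK@(0,2)
Op 4: place WK@(2,0)
Op 5: place WQ@(1,0)
Op 6: place WB@(3,4)
Op 7: place BR@(2,4)
Op 8: place BB@(0,3)
Op 9: place WK@(1,2)
Per-piece attacks for B:
  BK@(0,2): attacks (0,3) (0,1) (1,2) (1,3) (1,1)
  BB@(0,3): attacks (1,4) (1,2) [ray(1,-1) blocked at (1,2)]
  BR@(2,4): attacks (2,3) (2,2) (2,1) (2,0) (3,4) (1,4) (0,4) [ray(0,-1) blocked at (2,0); ray(1,0) blocked at (3,4)]
  BN@(3,1): attacks (4,3) (2,3) (1,2) (1,0)
  BR@(3,3): attacks (3,4) (3,2) (3,1) (4,3) (2,3) (1,3) (0,3) [ray(0,1) blocked at (3,4); ray(0,-1) blocked at (3,1); ray(-1,0) blocked at (0,3)]
B attacks (2,4): no

Answer: no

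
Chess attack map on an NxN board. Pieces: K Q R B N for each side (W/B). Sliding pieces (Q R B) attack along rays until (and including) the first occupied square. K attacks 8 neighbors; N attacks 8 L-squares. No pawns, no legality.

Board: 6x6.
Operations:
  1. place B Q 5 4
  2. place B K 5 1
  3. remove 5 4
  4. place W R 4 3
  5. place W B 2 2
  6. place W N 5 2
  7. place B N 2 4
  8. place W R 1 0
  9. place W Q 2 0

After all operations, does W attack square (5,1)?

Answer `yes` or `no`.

Answer: no

Derivation:
Op 1: place BQ@(5,4)
Op 2: place BK@(5,1)
Op 3: remove (5,4)
Op 4: place WR@(4,3)
Op 5: place WB@(2,2)
Op 6: place WN@(5,2)
Op 7: place BN@(2,4)
Op 8: place WR@(1,0)
Op 9: place WQ@(2,0)
Per-piece attacks for W:
  WR@(1,0): attacks (1,1) (1,2) (1,3) (1,4) (1,5) (2,0) (0,0) [ray(1,0) blocked at (2,0)]
  WQ@(2,0): attacks (2,1) (2,2) (3,0) (4,0) (5,0) (1,0) (3,1) (4,2) (5,3) (1,1) (0,2) [ray(0,1) blocked at (2,2); ray(-1,0) blocked at (1,0)]
  WB@(2,2): attacks (3,3) (4,4) (5,5) (3,1) (4,0) (1,3) (0,4) (1,1) (0,0)
  WR@(4,3): attacks (4,4) (4,5) (4,2) (4,1) (4,0) (5,3) (3,3) (2,3) (1,3) (0,3)
  WN@(5,2): attacks (4,4) (3,3) (4,0) (3,1)
W attacks (5,1): no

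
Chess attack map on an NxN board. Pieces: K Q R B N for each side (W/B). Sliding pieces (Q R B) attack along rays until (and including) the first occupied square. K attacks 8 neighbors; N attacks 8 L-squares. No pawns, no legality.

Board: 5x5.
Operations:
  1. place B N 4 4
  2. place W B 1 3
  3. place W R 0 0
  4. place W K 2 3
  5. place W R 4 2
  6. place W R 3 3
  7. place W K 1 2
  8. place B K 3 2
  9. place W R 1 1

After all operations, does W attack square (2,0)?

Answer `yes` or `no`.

Answer: yes

Derivation:
Op 1: place BN@(4,4)
Op 2: place WB@(1,3)
Op 3: place WR@(0,0)
Op 4: place WK@(2,3)
Op 5: place WR@(4,2)
Op 6: place WR@(3,3)
Op 7: place WK@(1,2)
Op 8: place BK@(3,2)
Op 9: place WR@(1,1)
Per-piece attacks for W:
  WR@(0,0): attacks (0,1) (0,2) (0,3) (0,4) (1,0) (2,0) (3,0) (4,0)
  WR@(1,1): attacks (1,2) (1,0) (2,1) (3,1) (4,1) (0,1) [ray(0,1) blocked at (1,2)]
  WK@(1,2): attacks (1,3) (1,1) (2,2) (0,2) (2,3) (2,1) (0,3) (0,1)
  WB@(1,3): attacks (2,4) (2,2) (3,1) (4,0) (0,4) (0,2)
  WK@(2,3): attacks (2,4) (2,2) (3,3) (1,3) (3,4) (3,2) (1,4) (1,2)
  WR@(3,3): attacks (3,4) (3,2) (4,3) (2,3) [ray(0,-1) blocked at (3,2); ray(-1,0) blocked at (2,3)]
  WR@(4,2): attacks (4,3) (4,4) (4,1) (4,0) (3,2) [ray(0,1) blocked at (4,4); ray(-1,0) blocked at (3,2)]
W attacks (2,0): yes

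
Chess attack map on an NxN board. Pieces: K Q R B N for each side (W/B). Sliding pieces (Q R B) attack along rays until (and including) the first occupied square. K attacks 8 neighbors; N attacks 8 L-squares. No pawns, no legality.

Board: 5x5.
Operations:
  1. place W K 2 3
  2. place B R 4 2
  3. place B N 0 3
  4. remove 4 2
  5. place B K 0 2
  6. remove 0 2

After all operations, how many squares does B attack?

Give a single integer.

Answer: 3

Derivation:
Op 1: place WK@(2,3)
Op 2: place BR@(4,2)
Op 3: place BN@(0,3)
Op 4: remove (4,2)
Op 5: place BK@(0,2)
Op 6: remove (0,2)
Per-piece attacks for B:
  BN@(0,3): attacks (2,4) (1,1) (2,2)
Union (3 distinct): (1,1) (2,2) (2,4)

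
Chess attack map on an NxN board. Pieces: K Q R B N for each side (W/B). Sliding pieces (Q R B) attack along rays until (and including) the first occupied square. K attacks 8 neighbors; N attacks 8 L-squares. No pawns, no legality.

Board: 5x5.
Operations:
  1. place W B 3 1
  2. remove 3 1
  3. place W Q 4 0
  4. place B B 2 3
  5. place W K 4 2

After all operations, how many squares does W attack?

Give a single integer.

Answer: 13

Derivation:
Op 1: place WB@(3,1)
Op 2: remove (3,1)
Op 3: place WQ@(4,0)
Op 4: place BB@(2,3)
Op 5: place WK@(4,2)
Per-piece attacks for W:
  WQ@(4,0): attacks (4,1) (4,2) (3,0) (2,0) (1,0) (0,0) (3,1) (2,2) (1,3) (0,4) [ray(0,1) blocked at (4,2)]
  WK@(4,2): attacks (4,3) (4,1) (3,2) (3,3) (3,1)
Union (13 distinct): (0,0) (0,4) (1,0) (1,3) (2,0) (2,2) (3,0) (3,1) (3,2) (3,3) (4,1) (4,2) (4,3)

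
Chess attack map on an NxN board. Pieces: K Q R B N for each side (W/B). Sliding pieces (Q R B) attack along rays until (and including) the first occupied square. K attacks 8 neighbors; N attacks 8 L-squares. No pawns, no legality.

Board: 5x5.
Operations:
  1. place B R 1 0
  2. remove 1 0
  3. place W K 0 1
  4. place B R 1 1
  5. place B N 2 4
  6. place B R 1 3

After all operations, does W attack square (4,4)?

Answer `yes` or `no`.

Op 1: place BR@(1,0)
Op 2: remove (1,0)
Op 3: place WK@(0,1)
Op 4: place BR@(1,1)
Op 5: place BN@(2,4)
Op 6: place BR@(1,3)
Per-piece attacks for W:
  WK@(0,1): attacks (0,2) (0,0) (1,1) (1,2) (1,0)
W attacks (4,4): no

Answer: no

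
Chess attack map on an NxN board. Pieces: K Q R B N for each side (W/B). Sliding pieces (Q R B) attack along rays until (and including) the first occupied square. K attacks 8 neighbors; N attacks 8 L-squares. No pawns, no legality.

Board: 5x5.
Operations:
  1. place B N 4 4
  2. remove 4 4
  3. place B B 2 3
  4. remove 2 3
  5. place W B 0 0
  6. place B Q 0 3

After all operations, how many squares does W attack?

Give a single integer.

Op 1: place BN@(4,4)
Op 2: remove (4,4)
Op 3: place BB@(2,3)
Op 4: remove (2,3)
Op 5: place WB@(0,0)
Op 6: place BQ@(0,3)
Per-piece attacks for W:
  WB@(0,0): attacks (1,1) (2,2) (3,3) (4,4)
Union (4 distinct): (1,1) (2,2) (3,3) (4,4)

Answer: 4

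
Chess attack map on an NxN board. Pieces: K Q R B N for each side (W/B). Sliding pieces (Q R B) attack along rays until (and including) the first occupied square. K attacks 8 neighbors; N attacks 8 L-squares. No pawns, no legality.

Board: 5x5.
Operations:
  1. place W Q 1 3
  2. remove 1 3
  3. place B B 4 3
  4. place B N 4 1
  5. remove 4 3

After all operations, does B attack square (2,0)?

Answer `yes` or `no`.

Answer: yes

Derivation:
Op 1: place WQ@(1,3)
Op 2: remove (1,3)
Op 3: place BB@(4,3)
Op 4: place BN@(4,1)
Op 5: remove (4,3)
Per-piece attacks for B:
  BN@(4,1): attacks (3,3) (2,2) (2,0)
B attacks (2,0): yes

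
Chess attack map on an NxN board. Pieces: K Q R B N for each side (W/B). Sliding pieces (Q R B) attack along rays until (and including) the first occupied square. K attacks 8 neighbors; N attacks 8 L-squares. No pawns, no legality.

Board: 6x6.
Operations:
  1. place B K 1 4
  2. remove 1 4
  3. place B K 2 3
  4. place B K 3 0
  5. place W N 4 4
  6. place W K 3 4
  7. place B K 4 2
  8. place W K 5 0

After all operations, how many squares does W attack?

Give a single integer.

Op 1: place BK@(1,4)
Op 2: remove (1,4)
Op 3: place BK@(2,3)
Op 4: place BK@(3,0)
Op 5: place WN@(4,4)
Op 6: place WK@(3,4)
Op 7: place BK@(4,2)
Op 8: place WK@(5,0)
Per-piece attacks for W:
  WK@(3,4): attacks (3,5) (3,3) (4,4) (2,4) (4,5) (4,3) (2,5) (2,3)
  WN@(4,4): attacks (2,5) (5,2) (3,2) (2,3)
  WK@(5,0): attacks (5,1) (4,0) (4,1)
Union (13 distinct): (2,3) (2,4) (2,5) (3,2) (3,3) (3,5) (4,0) (4,1) (4,3) (4,4) (4,5) (5,1) (5,2)

Answer: 13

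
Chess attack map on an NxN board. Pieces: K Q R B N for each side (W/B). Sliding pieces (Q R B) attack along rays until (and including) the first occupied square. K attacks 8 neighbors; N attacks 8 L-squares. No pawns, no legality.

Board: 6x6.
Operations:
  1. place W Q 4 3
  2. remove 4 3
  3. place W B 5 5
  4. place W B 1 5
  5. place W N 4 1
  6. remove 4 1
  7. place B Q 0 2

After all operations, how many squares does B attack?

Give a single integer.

Op 1: place WQ@(4,3)
Op 2: remove (4,3)
Op 3: place WB@(5,5)
Op 4: place WB@(1,5)
Op 5: place WN@(4,1)
Op 6: remove (4,1)
Op 7: place BQ@(0,2)
Per-piece attacks for B:
  BQ@(0,2): attacks (0,3) (0,4) (0,5) (0,1) (0,0) (1,2) (2,2) (3,2) (4,2) (5,2) (1,3) (2,4) (3,5) (1,1) (2,0)
Union (15 distinct): (0,0) (0,1) (0,3) (0,4) (0,5) (1,1) (1,2) (1,3) (2,0) (2,2) (2,4) (3,2) (3,5) (4,2) (5,2)

Answer: 15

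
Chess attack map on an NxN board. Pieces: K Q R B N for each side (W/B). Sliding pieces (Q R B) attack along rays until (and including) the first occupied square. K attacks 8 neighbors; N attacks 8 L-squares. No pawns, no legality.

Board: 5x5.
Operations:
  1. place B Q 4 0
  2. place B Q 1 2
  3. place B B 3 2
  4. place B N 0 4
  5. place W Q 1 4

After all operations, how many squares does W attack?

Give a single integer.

Answer: 9

Derivation:
Op 1: place BQ@(4,0)
Op 2: place BQ@(1,2)
Op 3: place BB@(3,2)
Op 4: place BN@(0,4)
Op 5: place WQ@(1,4)
Per-piece attacks for W:
  WQ@(1,4): attacks (1,3) (1,2) (2,4) (3,4) (4,4) (0,4) (2,3) (3,2) (0,3) [ray(0,-1) blocked at (1,2); ray(-1,0) blocked at (0,4); ray(1,-1) blocked at (3,2)]
Union (9 distinct): (0,3) (0,4) (1,2) (1,3) (2,3) (2,4) (3,2) (3,4) (4,4)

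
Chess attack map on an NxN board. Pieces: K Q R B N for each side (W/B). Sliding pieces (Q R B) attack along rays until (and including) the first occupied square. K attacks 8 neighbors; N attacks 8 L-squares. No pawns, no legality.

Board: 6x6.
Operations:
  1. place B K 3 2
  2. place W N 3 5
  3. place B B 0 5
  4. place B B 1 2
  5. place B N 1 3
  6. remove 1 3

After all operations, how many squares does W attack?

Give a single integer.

Op 1: place BK@(3,2)
Op 2: place WN@(3,5)
Op 3: place BB@(0,5)
Op 4: place BB@(1,2)
Op 5: place BN@(1,3)
Op 6: remove (1,3)
Per-piece attacks for W:
  WN@(3,5): attacks (4,3) (5,4) (2,3) (1,4)
Union (4 distinct): (1,4) (2,3) (4,3) (5,4)

Answer: 4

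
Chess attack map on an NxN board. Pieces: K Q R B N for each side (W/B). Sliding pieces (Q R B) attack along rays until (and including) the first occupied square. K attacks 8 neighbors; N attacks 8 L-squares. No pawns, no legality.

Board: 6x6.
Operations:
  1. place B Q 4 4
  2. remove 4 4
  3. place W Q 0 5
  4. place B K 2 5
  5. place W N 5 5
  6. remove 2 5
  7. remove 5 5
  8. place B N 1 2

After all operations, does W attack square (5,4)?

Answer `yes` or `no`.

Op 1: place BQ@(4,4)
Op 2: remove (4,4)
Op 3: place WQ@(0,5)
Op 4: place BK@(2,5)
Op 5: place WN@(5,5)
Op 6: remove (2,5)
Op 7: remove (5,5)
Op 8: place BN@(1,2)
Per-piece attacks for W:
  WQ@(0,5): attacks (0,4) (0,3) (0,2) (0,1) (0,0) (1,5) (2,5) (3,5) (4,5) (5,5) (1,4) (2,3) (3,2) (4,1) (5,0)
W attacks (5,4): no

Answer: no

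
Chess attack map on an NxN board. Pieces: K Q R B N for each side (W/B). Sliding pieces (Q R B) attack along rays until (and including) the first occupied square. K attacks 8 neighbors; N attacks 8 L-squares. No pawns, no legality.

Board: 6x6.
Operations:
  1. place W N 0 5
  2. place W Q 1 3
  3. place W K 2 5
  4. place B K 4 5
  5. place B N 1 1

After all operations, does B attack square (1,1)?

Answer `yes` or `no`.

Answer: no

Derivation:
Op 1: place WN@(0,5)
Op 2: place WQ@(1,3)
Op 3: place WK@(2,5)
Op 4: place BK@(4,5)
Op 5: place BN@(1,1)
Per-piece attacks for B:
  BN@(1,1): attacks (2,3) (3,2) (0,3) (3,0)
  BK@(4,5): attacks (4,4) (5,5) (3,5) (5,4) (3,4)
B attacks (1,1): no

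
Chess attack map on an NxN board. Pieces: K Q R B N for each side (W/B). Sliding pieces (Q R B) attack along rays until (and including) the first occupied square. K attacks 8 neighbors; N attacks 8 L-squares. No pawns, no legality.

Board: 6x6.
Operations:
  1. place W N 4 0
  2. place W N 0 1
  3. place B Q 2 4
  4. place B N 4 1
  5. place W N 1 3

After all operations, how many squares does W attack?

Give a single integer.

Op 1: place WN@(4,0)
Op 2: place WN@(0,1)
Op 3: place BQ@(2,4)
Op 4: place BN@(4,1)
Op 5: place WN@(1,3)
Per-piece attacks for W:
  WN@(0,1): attacks (1,3) (2,2) (2,0)
  WN@(1,3): attacks (2,5) (3,4) (0,5) (2,1) (3,2) (0,1)
  WN@(4,0): attacks (5,2) (3,2) (2,1)
Union (10 distinct): (0,1) (0,5) (1,3) (2,0) (2,1) (2,2) (2,5) (3,2) (3,4) (5,2)

Answer: 10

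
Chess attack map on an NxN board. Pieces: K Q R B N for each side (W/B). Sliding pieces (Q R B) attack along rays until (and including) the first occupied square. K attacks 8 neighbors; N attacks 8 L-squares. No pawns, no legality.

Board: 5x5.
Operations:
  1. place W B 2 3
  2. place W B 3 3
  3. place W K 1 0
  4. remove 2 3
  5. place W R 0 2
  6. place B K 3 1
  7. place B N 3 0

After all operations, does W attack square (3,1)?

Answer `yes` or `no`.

Answer: no

Derivation:
Op 1: place WB@(2,3)
Op 2: place WB@(3,3)
Op 3: place WK@(1,0)
Op 4: remove (2,3)
Op 5: place WR@(0,2)
Op 6: place BK@(3,1)
Op 7: place BN@(3,0)
Per-piece attacks for W:
  WR@(0,2): attacks (0,3) (0,4) (0,1) (0,0) (1,2) (2,2) (3,2) (4,2)
  WK@(1,0): attacks (1,1) (2,0) (0,0) (2,1) (0,1)
  WB@(3,3): attacks (4,4) (4,2) (2,4) (2,2) (1,1) (0,0)
W attacks (3,1): no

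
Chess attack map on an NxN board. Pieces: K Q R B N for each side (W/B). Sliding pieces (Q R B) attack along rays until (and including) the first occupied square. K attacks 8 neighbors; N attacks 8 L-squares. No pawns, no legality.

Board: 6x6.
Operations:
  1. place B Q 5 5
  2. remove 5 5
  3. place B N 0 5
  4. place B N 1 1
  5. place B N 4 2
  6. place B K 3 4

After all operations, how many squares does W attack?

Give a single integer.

Op 1: place BQ@(5,5)
Op 2: remove (5,5)
Op 3: place BN@(0,5)
Op 4: place BN@(1,1)
Op 5: place BN@(4,2)
Op 6: place BK@(3,4)
Per-piece attacks for W:
Union (0 distinct): (none)

Answer: 0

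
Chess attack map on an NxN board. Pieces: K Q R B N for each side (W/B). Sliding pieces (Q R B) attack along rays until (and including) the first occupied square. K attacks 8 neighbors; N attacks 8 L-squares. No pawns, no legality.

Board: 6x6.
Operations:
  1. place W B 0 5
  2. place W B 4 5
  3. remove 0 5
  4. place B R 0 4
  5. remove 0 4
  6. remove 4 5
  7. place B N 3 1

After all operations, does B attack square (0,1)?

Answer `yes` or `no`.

Op 1: place WB@(0,5)
Op 2: place WB@(4,5)
Op 3: remove (0,5)
Op 4: place BR@(0,4)
Op 5: remove (0,4)
Op 6: remove (4,5)
Op 7: place BN@(3,1)
Per-piece attacks for B:
  BN@(3,1): attacks (4,3) (5,2) (2,3) (1,2) (5,0) (1,0)
B attacks (0,1): no

Answer: no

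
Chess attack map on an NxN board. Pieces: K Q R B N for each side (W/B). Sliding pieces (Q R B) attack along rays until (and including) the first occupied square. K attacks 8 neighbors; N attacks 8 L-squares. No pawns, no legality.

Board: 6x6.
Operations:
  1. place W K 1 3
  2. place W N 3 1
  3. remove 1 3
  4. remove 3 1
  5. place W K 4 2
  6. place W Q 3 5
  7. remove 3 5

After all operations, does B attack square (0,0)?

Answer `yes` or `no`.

Answer: no

Derivation:
Op 1: place WK@(1,3)
Op 2: place WN@(3,1)
Op 3: remove (1,3)
Op 4: remove (3,1)
Op 5: place WK@(4,2)
Op 6: place WQ@(3,5)
Op 7: remove (3,5)
Per-piece attacks for B:
B attacks (0,0): no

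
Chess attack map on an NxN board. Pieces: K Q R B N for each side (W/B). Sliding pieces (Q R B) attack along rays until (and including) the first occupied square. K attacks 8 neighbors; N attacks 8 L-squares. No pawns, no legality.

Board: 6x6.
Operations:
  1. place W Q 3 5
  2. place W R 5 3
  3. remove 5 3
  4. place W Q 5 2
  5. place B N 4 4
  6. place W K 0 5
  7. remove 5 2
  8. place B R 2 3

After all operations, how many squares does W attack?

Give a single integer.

Answer: 16

Derivation:
Op 1: place WQ@(3,5)
Op 2: place WR@(5,3)
Op 3: remove (5,3)
Op 4: place WQ@(5,2)
Op 5: place BN@(4,4)
Op 6: place WK@(0,5)
Op 7: remove (5,2)
Op 8: place BR@(2,3)
Per-piece attacks for W:
  WK@(0,5): attacks (0,4) (1,5) (1,4)
  WQ@(3,5): attacks (3,4) (3,3) (3,2) (3,1) (3,0) (4,5) (5,5) (2,5) (1,5) (0,5) (4,4) (2,4) (1,3) (0,2) [ray(-1,0) blocked at (0,5); ray(1,-1) blocked at (4,4)]
Union (16 distinct): (0,2) (0,4) (0,5) (1,3) (1,4) (1,5) (2,4) (2,5) (3,0) (3,1) (3,2) (3,3) (3,4) (4,4) (4,5) (5,5)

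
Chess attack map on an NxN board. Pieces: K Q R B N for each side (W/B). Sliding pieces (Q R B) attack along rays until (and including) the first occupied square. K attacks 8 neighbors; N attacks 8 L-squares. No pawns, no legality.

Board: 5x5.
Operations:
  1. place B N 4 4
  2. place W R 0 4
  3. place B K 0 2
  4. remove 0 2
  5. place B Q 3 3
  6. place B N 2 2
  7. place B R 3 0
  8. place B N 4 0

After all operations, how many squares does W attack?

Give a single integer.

Op 1: place BN@(4,4)
Op 2: place WR@(0,4)
Op 3: place BK@(0,2)
Op 4: remove (0,2)
Op 5: place BQ@(3,3)
Op 6: place BN@(2,2)
Op 7: place BR@(3,0)
Op 8: place BN@(4,0)
Per-piece attacks for W:
  WR@(0,4): attacks (0,3) (0,2) (0,1) (0,0) (1,4) (2,4) (3,4) (4,4) [ray(1,0) blocked at (4,4)]
Union (8 distinct): (0,0) (0,1) (0,2) (0,3) (1,4) (2,4) (3,4) (4,4)

Answer: 8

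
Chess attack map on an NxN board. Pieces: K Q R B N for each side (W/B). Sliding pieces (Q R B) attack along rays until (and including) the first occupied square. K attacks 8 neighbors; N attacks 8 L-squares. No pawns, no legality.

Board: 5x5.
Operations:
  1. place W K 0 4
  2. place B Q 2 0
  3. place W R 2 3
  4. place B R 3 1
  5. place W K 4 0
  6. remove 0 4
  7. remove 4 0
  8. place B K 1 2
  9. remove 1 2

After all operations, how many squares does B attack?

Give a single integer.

Answer: 15

Derivation:
Op 1: place WK@(0,4)
Op 2: place BQ@(2,0)
Op 3: place WR@(2,3)
Op 4: place BR@(3,1)
Op 5: place WK@(4,0)
Op 6: remove (0,4)
Op 7: remove (4,0)
Op 8: place BK@(1,2)
Op 9: remove (1,2)
Per-piece attacks for B:
  BQ@(2,0): attacks (2,1) (2,2) (2,3) (3,0) (4,0) (1,0) (0,0) (3,1) (1,1) (0,2) [ray(0,1) blocked at (2,3); ray(1,1) blocked at (3,1)]
  BR@(3,1): attacks (3,2) (3,3) (3,4) (3,0) (4,1) (2,1) (1,1) (0,1)
Union (15 distinct): (0,0) (0,1) (0,2) (1,0) (1,1) (2,1) (2,2) (2,3) (3,0) (3,1) (3,2) (3,3) (3,4) (4,0) (4,1)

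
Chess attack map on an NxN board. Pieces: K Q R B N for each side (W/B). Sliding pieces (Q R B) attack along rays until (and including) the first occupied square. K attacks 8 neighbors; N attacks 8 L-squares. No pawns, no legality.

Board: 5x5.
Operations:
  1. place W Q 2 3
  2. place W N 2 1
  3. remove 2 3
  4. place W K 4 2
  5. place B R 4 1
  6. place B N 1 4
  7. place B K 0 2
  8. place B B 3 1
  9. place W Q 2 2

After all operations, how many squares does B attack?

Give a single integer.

Answer: 12

Derivation:
Op 1: place WQ@(2,3)
Op 2: place WN@(2,1)
Op 3: remove (2,3)
Op 4: place WK@(4,2)
Op 5: place BR@(4,1)
Op 6: place BN@(1,4)
Op 7: place BK@(0,2)
Op 8: place BB@(3,1)
Op 9: place WQ@(2,2)
Per-piece attacks for B:
  BK@(0,2): attacks (0,3) (0,1) (1,2) (1,3) (1,1)
  BN@(1,4): attacks (2,2) (3,3) (0,2)
  BB@(3,1): attacks (4,2) (4,0) (2,2) (2,0) [ray(1,1) blocked at (4,2); ray(-1,1) blocked at (2,2)]
  BR@(4,1): attacks (4,2) (4,0) (3,1) [ray(0,1) blocked at (4,2); ray(-1,0) blocked at (3,1)]
Union (12 distinct): (0,1) (0,2) (0,3) (1,1) (1,2) (1,3) (2,0) (2,2) (3,1) (3,3) (4,0) (4,2)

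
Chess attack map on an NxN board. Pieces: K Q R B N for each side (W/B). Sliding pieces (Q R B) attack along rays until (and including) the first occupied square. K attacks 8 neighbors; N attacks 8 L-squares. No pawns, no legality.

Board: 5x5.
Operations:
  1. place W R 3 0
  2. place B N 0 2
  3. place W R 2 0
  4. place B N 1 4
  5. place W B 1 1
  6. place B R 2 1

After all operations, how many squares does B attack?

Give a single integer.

Op 1: place WR@(3,0)
Op 2: place BN@(0,2)
Op 3: place WR@(2,0)
Op 4: place BN@(1,4)
Op 5: place WB@(1,1)
Op 6: place BR@(2,1)
Per-piece attacks for B:
  BN@(0,2): attacks (1,4) (2,3) (1,0) (2,1)
  BN@(1,4): attacks (2,2) (3,3) (0,2)
  BR@(2,1): attacks (2,2) (2,3) (2,4) (2,0) (3,1) (4,1) (1,1) [ray(0,-1) blocked at (2,0); ray(-1,0) blocked at (1,1)]
Union (12 distinct): (0,2) (1,0) (1,1) (1,4) (2,0) (2,1) (2,2) (2,3) (2,4) (3,1) (3,3) (4,1)

Answer: 12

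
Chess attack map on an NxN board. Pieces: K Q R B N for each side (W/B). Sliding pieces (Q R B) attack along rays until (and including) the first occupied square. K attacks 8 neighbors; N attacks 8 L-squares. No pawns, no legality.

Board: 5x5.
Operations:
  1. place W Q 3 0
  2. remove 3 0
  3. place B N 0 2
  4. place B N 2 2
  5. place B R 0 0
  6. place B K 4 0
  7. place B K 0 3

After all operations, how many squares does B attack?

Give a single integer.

Answer: 17

Derivation:
Op 1: place WQ@(3,0)
Op 2: remove (3,0)
Op 3: place BN@(0,2)
Op 4: place BN@(2,2)
Op 5: place BR@(0,0)
Op 6: place BK@(4,0)
Op 7: place BK@(0,3)
Per-piece attacks for B:
  BR@(0,0): attacks (0,1) (0,2) (1,0) (2,0) (3,0) (4,0) [ray(0,1) blocked at (0,2); ray(1,0) blocked at (4,0)]
  BN@(0,2): attacks (1,4) (2,3) (1,0) (2,1)
  BK@(0,3): attacks (0,4) (0,2) (1,3) (1,4) (1,2)
  BN@(2,2): attacks (3,4) (4,3) (1,4) (0,3) (3,0) (4,1) (1,0) (0,1)
  BK@(4,0): attacks (4,1) (3,0) (3,1)
Union (17 distinct): (0,1) (0,2) (0,3) (0,4) (1,0) (1,2) (1,3) (1,4) (2,0) (2,1) (2,3) (3,0) (3,1) (3,4) (4,0) (4,1) (4,3)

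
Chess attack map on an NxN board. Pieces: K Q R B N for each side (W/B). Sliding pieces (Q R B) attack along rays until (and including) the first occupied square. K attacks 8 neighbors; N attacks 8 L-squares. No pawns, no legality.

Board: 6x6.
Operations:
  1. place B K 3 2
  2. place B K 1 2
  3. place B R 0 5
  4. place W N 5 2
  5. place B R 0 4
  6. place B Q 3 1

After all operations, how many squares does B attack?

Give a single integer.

Op 1: place BK@(3,2)
Op 2: place BK@(1,2)
Op 3: place BR@(0,5)
Op 4: place WN@(5,2)
Op 5: place BR@(0,4)
Op 6: place BQ@(3,1)
Per-piece attacks for B:
  BR@(0,4): attacks (0,5) (0,3) (0,2) (0,1) (0,0) (1,4) (2,4) (3,4) (4,4) (5,4) [ray(0,1) blocked at (0,5)]
  BR@(0,5): attacks (0,4) (1,5) (2,5) (3,5) (4,5) (5,5) [ray(0,-1) blocked at (0,4)]
  BK@(1,2): attacks (1,3) (1,1) (2,2) (0,2) (2,3) (2,1) (0,3) (0,1)
  BQ@(3,1): attacks (3,2) (3,0) (4,1) (5,1) (2,1) (1,1) (0,1) (4,2) (5,3) (4,0) (2,2) (1,3) (0,4) (2,0) [ray(0,1) blocked at (3,2); ray(-1,1) blocked at (0,4)]
  BK@(3,2): attacks (3,3) (3,1) (4,2) (2,2) (4,3) (4,1) (2,3) (2,1)
Union (32 distinct): (0,0) (0,1) (0,2) (0,3) (0,4) (0,5) (1,1) (1,3) (1,4) (1,5) (2,0) (2,1) (2,2) (2,3) (2,4) (2,5) (3,0) (3,1) (3,2) (3,3) (3,4) (3,5) (4,0) (4,1) (4,2) (4,3) (4,4) (4,5) (5,1) (5,3) (5,4) (5,5)

Answer: 32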